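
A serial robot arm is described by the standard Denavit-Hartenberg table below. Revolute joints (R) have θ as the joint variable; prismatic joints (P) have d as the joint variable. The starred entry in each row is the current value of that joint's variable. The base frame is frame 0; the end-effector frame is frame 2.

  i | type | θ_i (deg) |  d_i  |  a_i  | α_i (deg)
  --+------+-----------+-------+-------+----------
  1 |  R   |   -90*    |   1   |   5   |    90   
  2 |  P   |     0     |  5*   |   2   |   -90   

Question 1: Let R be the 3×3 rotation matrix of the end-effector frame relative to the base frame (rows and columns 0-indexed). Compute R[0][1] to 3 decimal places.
1.000

End-effector y-axis (col 1 of R) = (1.0000,0.0000,0.0000)
R[0][1] = 1.0000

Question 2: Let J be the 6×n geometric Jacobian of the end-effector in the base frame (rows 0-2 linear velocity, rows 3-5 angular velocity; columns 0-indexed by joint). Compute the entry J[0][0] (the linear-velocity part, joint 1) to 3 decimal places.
axis z_0 = ẑ; lever o_n−o_0 = (-5.0000,-7.0000,1.0000)
cross product → J_v[:, 0] = (7.0000,-5.0000,0.0000)
J_ω[:, 0] = z_0
entry J[0][0] = 7.0000

7.000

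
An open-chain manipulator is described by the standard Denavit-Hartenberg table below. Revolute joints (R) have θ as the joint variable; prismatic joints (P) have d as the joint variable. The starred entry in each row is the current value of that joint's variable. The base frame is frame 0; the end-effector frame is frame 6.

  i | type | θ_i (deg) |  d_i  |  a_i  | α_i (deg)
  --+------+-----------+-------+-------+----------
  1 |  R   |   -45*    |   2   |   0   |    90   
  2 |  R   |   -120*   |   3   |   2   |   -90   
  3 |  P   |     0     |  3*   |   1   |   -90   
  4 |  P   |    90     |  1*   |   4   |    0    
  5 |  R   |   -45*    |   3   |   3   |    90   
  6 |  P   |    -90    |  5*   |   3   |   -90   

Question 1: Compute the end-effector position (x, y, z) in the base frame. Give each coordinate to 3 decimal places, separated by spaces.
-4.221 1.393 -5.704

after link 1: o_1 = (0.0000, 0.0000, 2.0000)
after link 2: o_2 = (-2.8284, -1.4142, 0.2679)
after link 3: o_3 = (-1.3449, -2.8978, -2.0981)
after link 4: o_4 = (-3.0872, 0.2588, -0.0981)
after link 5: o_5 = (-3.0150, 4.4292, -0.8745)
after link 6: o_6 = (-4.2212, 1.3928, -5.7042)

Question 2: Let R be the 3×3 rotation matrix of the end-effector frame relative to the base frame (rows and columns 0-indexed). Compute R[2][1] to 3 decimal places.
0.966

End-effector y-axis (col 1 of R) = (-0.1830,0.1830,0.9659)
R[2][1] = 0.9659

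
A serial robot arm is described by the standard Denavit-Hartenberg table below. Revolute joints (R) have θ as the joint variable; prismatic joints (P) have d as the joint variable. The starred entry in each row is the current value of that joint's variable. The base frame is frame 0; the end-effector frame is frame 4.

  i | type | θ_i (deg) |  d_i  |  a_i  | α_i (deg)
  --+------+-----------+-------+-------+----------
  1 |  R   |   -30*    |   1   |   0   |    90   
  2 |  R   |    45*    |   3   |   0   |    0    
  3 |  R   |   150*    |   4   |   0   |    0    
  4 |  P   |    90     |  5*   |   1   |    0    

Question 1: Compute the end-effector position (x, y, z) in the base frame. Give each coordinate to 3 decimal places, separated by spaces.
-5.776 -10.522 0.034

after link 1: o_1 = (0.0000, 0.0000, 1.0000)
after link 2: o_2 = (-1.5000, -2.5981, 1.0000)
after link 3: o_3 = (-3.5000, -6.0622, 1.0000)
after link 4: o_4 = (-5.7759, -10.5217, 0.0341)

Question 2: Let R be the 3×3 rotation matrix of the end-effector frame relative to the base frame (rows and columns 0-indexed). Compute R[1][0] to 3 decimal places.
-0.129

End-effector x-axis (col 0 of R) = (0.2241,-0.1294,-0.9659)
R[1][0] = -0.1294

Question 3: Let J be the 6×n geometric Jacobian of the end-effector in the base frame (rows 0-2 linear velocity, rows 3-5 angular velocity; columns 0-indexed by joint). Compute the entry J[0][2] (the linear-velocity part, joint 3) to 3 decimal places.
0.837

axis z_2 = (-0.5000,-0.8660,0.0000); lever o_n−o_2 = (-4.2759,-7.9236,-0.9659)
cross product → J_v[:, 2] = (0.8365,-0.4830,0.2588)
J_ω[:, 2] = z_2
entry J[0][2] = 0.8365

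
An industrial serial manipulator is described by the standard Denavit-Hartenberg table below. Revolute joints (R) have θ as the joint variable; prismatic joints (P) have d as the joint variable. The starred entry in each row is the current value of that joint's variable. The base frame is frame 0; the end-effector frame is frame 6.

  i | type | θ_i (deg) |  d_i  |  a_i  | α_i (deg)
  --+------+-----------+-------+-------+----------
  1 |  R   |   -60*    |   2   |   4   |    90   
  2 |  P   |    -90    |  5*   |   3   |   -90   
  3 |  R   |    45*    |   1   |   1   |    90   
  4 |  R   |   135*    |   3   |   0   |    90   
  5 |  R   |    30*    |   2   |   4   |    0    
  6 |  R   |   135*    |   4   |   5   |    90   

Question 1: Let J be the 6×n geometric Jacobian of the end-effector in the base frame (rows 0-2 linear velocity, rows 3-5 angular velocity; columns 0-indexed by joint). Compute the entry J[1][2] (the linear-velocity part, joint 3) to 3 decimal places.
axis z_2 = (0.5000,-0.8660,0.0000); lever o_n−o_2 = (2.0859,-3.7344,-8.8405)
cross product → J_v[:, 2] = (7.6561,4.4202,-0.0607)
J_ω[:, 2] = z_2
entry J[1][2] = 4.4202

4.420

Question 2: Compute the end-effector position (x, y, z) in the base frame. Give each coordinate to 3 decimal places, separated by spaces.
after link 1: o_1 = (2.0000, -3.4641, 2.0000)
after link 2: o_2 = (-2.3301, -5.9641, -1.0000)
after link 3: o_3 = (-1.2178, -6.4766, -1.7071)
after link 4: o_4 = (-3.0549, -7.5372, -3.8284)
after link 5: o_5 = (-2.9817, -11.9564, -4.5106)
after link 6: o_6 = (-0.2442, -9.6985, -9.8405)

-0.244 -9.699 -9.840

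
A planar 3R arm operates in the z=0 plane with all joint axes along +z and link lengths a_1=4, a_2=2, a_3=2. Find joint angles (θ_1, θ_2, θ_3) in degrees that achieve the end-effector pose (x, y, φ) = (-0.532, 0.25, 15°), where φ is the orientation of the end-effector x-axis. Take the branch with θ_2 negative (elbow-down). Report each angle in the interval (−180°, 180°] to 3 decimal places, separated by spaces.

wrist centre = target − a_3·(cos φ, sin φ) = (-2.4639, -0.2676)
cos θ_2 = (6.1422−4²−2²)/(2·4·2) = -0.8661; θ_2 = -150.0100° (elbow-down)
β = atan2(-0.2676,-2.4639) = -173.8005°; ψ = atan2(-0.9997,2.2678) = -23.7892°
θ_1 = β − ψ = -150.0113°
θ_3 = φ − θ_1 − θ_2 = -44.9787° (wrapped to (-180°,180°])

-150.011 -150.010 -44.979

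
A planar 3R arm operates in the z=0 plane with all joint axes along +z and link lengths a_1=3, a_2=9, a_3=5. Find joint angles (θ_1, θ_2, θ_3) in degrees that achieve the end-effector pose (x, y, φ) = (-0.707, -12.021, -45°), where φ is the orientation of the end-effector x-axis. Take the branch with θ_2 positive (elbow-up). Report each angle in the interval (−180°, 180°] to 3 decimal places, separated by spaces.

wrist centre = target − a_3·(cos φ, sin φ) = (-4.2425, -8.4855)
cos θ_2 = (90.0022−3²−9²)/(2·3·9) = 0.0000; θ_2 = 89.9976° (elbow-up)
β = atan2(-8.4855,-4.2425) = -116.5640°; ψ = atan2(9.0000,3.0004) = 71.5629°
θ_1 = β − ψ = -188.1269°
θ_3 = φ − θ_1 − θ_2 = 53.1293° (wrapped to (-180°,180°])

171.873 89.998 53.129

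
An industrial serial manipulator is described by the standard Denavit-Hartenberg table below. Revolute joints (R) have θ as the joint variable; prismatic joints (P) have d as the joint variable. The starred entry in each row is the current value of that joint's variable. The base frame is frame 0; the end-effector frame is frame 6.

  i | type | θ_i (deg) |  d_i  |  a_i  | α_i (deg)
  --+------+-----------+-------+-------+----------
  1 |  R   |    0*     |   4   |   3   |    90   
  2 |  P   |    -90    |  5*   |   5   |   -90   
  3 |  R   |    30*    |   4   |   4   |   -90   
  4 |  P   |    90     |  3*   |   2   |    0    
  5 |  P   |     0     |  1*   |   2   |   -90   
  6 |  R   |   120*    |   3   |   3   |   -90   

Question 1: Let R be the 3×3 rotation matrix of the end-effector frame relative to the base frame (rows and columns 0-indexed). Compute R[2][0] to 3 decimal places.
End-effector x-axis (col 0 of R) = (0.5000,-0.7500,-0.4330)
R[2][0] = -0.4330

-0.433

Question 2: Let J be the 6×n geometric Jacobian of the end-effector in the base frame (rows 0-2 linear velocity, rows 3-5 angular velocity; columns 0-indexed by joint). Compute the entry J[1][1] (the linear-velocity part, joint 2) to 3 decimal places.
-1.000

prismatic axis z_1 = (0.0000,-1.0000,0.0000)
J_v[:, 1] = z_1; J_ω[:, 1] = (0,0,0)
entry J[1][1] = -1.0000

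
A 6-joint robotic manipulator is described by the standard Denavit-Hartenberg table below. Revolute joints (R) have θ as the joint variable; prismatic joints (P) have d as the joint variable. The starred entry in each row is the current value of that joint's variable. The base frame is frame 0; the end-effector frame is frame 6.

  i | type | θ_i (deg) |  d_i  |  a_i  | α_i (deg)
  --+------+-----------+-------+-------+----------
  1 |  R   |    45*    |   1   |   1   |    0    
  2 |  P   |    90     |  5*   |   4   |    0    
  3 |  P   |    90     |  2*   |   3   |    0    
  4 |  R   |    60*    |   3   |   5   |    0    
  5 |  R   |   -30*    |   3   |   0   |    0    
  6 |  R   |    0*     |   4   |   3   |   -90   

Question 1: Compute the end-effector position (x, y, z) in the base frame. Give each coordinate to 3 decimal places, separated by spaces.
-3.725 -6.313 18.000

after link 1: o_1 = (0.7071, 0.7071, 1.0000)
after link 2: o_2 = (-2.1213, 3.5355, 6.0000)
after link 3: o_3 = (-4.2426, 1.4142, 8.0000)
after link 4: o_4 = (-2.9485, -3.4154, 11.0000)
after link 5: o_5 = (-2.9485, -3.4154, 14.0000)
after link 6: o_6 = (-3.7250, -6.3132, 18.0000)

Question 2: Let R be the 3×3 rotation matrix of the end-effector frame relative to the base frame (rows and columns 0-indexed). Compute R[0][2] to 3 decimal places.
0.966

End-effector z-axis (col 2 of R) = (0.9659,-0.2588,0.0000)
R[0][2] = 0.9659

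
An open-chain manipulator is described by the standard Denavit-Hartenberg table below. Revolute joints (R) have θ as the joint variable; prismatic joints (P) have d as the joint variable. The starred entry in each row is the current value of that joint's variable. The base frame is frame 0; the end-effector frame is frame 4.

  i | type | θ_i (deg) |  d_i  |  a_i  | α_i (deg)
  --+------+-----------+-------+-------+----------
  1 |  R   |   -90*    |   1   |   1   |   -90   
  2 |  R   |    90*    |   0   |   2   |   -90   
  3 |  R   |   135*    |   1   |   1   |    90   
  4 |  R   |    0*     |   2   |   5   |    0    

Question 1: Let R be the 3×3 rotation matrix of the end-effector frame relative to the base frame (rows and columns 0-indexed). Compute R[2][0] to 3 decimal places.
0.707

End-effector x-axis (col 0 of R) = (-0.7071,0.0000,0.7071)
R[2][0] = 0.7071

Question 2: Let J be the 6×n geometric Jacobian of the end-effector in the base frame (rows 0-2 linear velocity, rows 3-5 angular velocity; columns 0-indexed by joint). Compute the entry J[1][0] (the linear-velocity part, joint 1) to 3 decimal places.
-5.657

axis z_0 = ẑ; lever o_n−o_0 = (-5.6569,0.0000,1.8284)
cross product → J_v[:, 0] = (-0.0000,-5.6569,0.0000)
J_ω[:, 0] = z_0
entry J[1][0] = -5.6569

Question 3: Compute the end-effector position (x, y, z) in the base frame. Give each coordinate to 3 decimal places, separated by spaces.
after link 1: o_1 = (0.0000, -1.0000, 1.0000)
after link 2: o_2 = (0.0000, -1.0000, -1.0000)
after link 3: o_3 = (-0.7071, -0.0000, -0.2929)
after link 4: o_4 = (-5.6569, 0.0000, 1.8284)

-5.657 0.000 1.828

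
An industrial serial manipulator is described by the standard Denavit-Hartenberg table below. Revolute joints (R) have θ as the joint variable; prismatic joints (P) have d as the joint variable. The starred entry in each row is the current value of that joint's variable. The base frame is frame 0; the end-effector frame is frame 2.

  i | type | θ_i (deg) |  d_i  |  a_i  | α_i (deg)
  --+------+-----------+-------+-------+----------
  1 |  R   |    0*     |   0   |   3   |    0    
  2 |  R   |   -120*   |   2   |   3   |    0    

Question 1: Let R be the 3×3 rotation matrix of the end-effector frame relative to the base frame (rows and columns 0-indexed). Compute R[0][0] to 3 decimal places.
End-effector x-axis (col 0 of R) = (-0.5000,-0.8660,0.0000)
R[0][0] = -0.5000

-0.500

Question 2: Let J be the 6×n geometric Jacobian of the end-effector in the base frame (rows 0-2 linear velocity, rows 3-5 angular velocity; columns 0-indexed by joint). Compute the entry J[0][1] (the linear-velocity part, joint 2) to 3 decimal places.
axis z_1 = (0.0000,0.0000,1.0000); lever o_n−o_1 = (-1.5000,-2.5981,2.0000)
cross product → J_v[:, 1] = (2.5981,-1.5000,0.0000)
J_ω[:, 1] = z_1
entry J[0][1] = 2.5981

2.598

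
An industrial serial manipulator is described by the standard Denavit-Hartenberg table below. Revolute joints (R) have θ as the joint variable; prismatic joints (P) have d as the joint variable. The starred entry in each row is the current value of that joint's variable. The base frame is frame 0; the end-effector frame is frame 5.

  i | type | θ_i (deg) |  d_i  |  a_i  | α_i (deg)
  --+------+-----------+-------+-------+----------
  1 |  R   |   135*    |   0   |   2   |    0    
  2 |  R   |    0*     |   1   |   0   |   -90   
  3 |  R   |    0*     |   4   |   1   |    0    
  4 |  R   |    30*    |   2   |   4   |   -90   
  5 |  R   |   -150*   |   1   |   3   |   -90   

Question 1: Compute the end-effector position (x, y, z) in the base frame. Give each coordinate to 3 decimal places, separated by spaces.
-7.930 -2.677 -0.567

after link 1: o_1 = (-1.4142, 1.4142, 0.0000)
after link 2: o_2 = (-1.4142, 1.4142, 1.0000)
after link 3: o_3 = (-4.9497, -0.7071, 1.0000)
after link 4: o_4 = (-8.8135, 0.3282, -1.0000)
after link 5: o_5 = (-7.9296, -2.6770, -0.5670)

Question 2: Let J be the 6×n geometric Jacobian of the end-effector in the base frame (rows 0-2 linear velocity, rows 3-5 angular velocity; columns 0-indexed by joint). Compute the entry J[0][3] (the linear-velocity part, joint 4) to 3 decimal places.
1.108

axis z_3 = (-0.7071,-0.7071,0.0000); lever o_n−o_3 = (-2.9798,-1.9699,-1.5670)
cross product → J_v[:, 3] = (1.1080,-1.1080,-0.7141)
J_ω[:, 3] = z_3
entry J[0][3] = 1.1080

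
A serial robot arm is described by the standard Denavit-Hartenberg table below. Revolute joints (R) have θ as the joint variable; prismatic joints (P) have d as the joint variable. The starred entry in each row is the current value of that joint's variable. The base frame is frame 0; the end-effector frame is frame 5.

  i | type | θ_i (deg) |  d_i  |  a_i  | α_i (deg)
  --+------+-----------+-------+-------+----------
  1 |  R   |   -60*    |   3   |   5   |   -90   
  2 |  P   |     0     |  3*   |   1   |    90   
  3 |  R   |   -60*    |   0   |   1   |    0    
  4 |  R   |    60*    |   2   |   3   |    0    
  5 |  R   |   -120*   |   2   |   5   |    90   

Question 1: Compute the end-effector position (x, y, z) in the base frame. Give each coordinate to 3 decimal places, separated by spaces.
after link 1: o_1 = (2.5000, -4.3301, 3.0000)
after link 2: o_2 = (5.5981, -3.6962, 3.0000)
after link 3: o_3 = (5.0981, -4.5622, 3.0000)
after link 4: o_4 = (6.5981, -7.1603, 5.0000)
after link 5: o_5 = (1.5981, -7.1603, 7.0000)

1.598 -7.160 7.000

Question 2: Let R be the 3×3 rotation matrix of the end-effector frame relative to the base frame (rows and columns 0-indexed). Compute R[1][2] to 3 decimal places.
1.000

End-effector z-axis (col 2 of R) = (-0.0000,1.0000,0.0000)
R[1][2] = 1.0000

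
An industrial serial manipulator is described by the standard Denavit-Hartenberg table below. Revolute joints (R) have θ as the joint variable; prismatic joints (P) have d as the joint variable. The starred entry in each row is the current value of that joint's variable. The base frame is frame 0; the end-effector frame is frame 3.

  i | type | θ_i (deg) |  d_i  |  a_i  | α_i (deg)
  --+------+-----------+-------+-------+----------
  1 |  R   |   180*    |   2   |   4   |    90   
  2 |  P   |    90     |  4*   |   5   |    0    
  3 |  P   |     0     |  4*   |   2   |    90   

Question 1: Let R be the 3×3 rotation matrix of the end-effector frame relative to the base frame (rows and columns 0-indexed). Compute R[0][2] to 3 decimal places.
End-effector z-axis (col 2 of R) = (-1.0000,0.0000,-0.0000)
R[0][2] = -1.0000

-1.000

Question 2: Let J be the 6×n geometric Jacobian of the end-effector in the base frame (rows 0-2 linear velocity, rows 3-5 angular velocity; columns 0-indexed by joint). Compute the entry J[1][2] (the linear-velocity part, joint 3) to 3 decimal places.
prismatic axis z_2 = (0.0000,1.0000,0.0000)
J_v[:, 2] = z_2; J_ω[:, 2] = (0,0,0)
entry J[1][2] = 1.0000

1.000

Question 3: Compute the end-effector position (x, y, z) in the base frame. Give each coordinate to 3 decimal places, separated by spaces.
-4.000 8.000 9.000

after link 1: o_1 = (-4.0000, 0.0000, 2.0000)
after link 2: o_2 = (-4.0000, 4.0000, 7.0000)
after link 3: o_3 = (-4.0000, 8.0000, 9.0000)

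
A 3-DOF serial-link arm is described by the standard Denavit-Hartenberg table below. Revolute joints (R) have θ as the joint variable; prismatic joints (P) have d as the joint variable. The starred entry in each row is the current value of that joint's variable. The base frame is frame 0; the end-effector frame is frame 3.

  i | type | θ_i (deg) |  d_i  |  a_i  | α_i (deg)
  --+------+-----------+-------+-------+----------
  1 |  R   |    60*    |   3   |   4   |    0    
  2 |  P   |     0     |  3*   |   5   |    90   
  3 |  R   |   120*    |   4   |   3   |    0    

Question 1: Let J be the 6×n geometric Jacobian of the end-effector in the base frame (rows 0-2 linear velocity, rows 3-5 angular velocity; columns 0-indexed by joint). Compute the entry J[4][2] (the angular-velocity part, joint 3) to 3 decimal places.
-0.500

axis z_2 = (0.8660,-0.5000,0.0000); lever o_n−o_2 = (2.7141,-3.2990,2.5981)
cross product → J_v[:, 2] = (-1.2990,-2.2500,-1.5000)
J_ω[:, 2] = z_2
entry J[4][2] = -0.5000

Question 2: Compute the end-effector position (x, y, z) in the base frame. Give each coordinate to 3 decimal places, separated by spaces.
after link 1: o_1 = (2.0000, 3.4641, 3.0000)
after link 2: o_2 = (4.5000, 7.7942, 6.0000)
after link 3: o_3 = (7.2141, 4.4952, 8.5981)

7.214 4.495 8.598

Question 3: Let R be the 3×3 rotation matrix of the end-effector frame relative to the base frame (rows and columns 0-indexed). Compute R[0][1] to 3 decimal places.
End-effector y-axis (col 1 of R) = (-0.4330,-0.7500,-0.5000)
R[0][1] = -0.4330

-0.433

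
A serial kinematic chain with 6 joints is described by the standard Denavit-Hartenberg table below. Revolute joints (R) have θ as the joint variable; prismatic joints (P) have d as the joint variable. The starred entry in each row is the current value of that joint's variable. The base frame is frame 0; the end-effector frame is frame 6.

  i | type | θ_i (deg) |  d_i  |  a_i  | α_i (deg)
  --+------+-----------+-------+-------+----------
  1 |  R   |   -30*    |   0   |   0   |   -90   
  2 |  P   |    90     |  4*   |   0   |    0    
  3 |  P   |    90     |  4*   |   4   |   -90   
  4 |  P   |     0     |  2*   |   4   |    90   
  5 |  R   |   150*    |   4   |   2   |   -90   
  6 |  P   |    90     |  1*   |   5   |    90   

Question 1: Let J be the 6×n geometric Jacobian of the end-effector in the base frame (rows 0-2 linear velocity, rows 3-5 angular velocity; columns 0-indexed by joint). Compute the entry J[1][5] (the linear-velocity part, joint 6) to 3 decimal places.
-0.250

prismatic axis z_5 = (0.4330,-0.2500,-0.8660)
J_v[:, 5] = z_5; J_ω[:, 5] = (0,0,0)
entry J[1][5] = -0.2500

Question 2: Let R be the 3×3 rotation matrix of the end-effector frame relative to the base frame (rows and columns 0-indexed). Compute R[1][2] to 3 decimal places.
End-effector z-axis (col 2 of R) = (0.7500,-0.4330,0.5000)
R[1][2] = -0.4330

-0.433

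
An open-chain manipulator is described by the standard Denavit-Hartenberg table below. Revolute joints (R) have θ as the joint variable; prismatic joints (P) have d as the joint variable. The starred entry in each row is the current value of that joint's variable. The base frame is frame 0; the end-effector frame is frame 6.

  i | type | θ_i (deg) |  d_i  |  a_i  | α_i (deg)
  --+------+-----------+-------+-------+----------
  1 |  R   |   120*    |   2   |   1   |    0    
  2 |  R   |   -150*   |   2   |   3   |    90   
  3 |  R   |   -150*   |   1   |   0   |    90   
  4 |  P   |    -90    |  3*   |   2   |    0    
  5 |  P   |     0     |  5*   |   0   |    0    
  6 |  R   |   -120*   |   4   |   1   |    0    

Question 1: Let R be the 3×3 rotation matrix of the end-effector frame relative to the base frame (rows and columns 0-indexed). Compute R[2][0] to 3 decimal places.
0.433

End-effector x-axis (col 0 of R) = (0.3995,-0.8080,0.4330)
R[2][0] = 0.4330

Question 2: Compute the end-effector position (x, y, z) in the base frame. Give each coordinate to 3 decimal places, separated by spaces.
-2.199 2.424 14.825

after link 1: o_1 = (-0.5000, 0.8660, 2.0000)
after link 2: o_2 = (2.0981, -0.6340, 4.0000)
after link 3: o_3 = (1.5981, -1.5000, 4.0000)
after link 4: o_4 = (1.2990, 0.9821, 6.5981)
after link 5: o_5 = (-0.8660, 2.2321, 10.9282)
after link 6: o_6 = (-2.1986, 2.4240, 14.8253)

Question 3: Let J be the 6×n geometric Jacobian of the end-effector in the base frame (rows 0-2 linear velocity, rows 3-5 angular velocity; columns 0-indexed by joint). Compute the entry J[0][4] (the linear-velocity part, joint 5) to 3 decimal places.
prismatic axis z_4 = (-0.4330,0.2500,0.8660)
J_v[:, 4] = z_4; J_ω[:, 4] = (0,0,0)
entry J[0][4] = -0.4330

-0.433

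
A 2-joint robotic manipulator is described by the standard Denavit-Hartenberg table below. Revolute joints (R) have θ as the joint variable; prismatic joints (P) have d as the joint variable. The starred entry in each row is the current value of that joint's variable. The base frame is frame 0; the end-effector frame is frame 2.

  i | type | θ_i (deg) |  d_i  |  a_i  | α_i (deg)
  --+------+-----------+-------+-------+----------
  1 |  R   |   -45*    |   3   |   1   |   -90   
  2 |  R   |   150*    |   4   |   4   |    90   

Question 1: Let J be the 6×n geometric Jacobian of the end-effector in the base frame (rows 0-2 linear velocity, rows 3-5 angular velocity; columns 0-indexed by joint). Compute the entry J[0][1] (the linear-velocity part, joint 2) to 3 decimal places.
-1.414

axis z_1 = (0.7071,0.7071,0.0000); lever o_n−o_1 = (0.3789,5.2779,-2.0000)
cross product → J_v[:, 1] = (-1.4142,1.4142,3.4641)
J_ω[:, 1] = z_1
entry J[0][1] = -1.4142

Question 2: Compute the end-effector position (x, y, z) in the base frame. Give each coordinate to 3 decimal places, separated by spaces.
1.086 4.571 1.000

after link 1: o_1 = (0.7071, -0.7071, 3.0000)
after link 2: o_2 = (1.0860, 4.5708, 1.0000)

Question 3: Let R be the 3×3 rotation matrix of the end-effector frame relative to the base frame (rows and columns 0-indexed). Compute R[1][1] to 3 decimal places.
End-effector y-axis (col 1 of R) = (0.7071,0.7071,0.0000)
R[1][1] = 0.7071

0.707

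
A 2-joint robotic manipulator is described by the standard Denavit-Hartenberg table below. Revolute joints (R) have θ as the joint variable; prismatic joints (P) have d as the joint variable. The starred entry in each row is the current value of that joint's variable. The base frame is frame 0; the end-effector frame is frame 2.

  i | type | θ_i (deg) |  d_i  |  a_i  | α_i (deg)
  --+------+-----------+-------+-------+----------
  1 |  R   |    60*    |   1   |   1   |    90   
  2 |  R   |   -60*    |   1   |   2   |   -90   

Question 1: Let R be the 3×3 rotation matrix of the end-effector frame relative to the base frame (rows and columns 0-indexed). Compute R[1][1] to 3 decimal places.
0.500

End-effector y-axis (col 1 of R) = (-0.8660,0.5000,-0.0000)
R[1][1] = 0.5000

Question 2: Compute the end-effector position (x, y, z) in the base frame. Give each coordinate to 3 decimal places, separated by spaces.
1.866 1.232 -0.732

after link 1: o_1 = (0.5000, 0.8660, 1.0000)
after link 2: o_2 = (1.8660, 1.2321, -0.7321)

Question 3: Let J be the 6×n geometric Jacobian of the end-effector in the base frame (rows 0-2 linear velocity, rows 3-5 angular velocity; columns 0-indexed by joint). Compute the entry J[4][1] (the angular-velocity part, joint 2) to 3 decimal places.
axis z_1 = (0.8660,-0.5000,0.0000); lever o_n−o_1 = (1.3660,0.3660,-1.7321)
cross product → J_v[:, 1] = (0.8660,1.5000,1.0000)
J_ω[:, 1] = z_1
entry J[4][1] = -0.5000

-0.500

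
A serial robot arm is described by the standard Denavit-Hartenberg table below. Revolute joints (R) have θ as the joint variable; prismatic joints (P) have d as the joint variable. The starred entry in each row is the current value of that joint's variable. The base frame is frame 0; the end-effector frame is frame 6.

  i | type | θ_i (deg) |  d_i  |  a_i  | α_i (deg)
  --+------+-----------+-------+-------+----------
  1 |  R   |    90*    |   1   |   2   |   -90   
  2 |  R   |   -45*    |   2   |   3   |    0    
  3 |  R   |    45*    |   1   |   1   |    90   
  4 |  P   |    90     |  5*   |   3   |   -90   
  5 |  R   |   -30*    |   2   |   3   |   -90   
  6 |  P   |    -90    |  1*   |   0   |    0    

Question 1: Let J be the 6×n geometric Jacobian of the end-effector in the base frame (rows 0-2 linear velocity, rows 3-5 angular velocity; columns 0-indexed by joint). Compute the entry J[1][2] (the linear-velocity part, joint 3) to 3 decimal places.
axis z_2 = (-1.0000,0.0000,0.0000); lever o_n−o_2 = (-7.0981,-1.0000,5.6340)
cross product → J_v[:, 2] = (0.0000,5.6340,1.0000)
J_ω[:, 2] = z_2
entry J[1][2] = 5.6340

5.634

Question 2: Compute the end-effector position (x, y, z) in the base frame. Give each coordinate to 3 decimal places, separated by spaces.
-9.098 3.121 8.755

after link 1: o_1 = (0.0000, 2.0000, 1.0000)
after link 2: o_2 = (-2.0000, 4.1213, 3.1213)
after link 3: o_3 = (-3.0000, 5.1213, 3.1213)
after link 4: o_4 = (-6.0000, 5.1213, 8.1213)
after link 5: o_5 = (-8.5981, 3.1213, 9.6213)
after link 6: o_6 = (-9.0981, 3.1213, 8.7553)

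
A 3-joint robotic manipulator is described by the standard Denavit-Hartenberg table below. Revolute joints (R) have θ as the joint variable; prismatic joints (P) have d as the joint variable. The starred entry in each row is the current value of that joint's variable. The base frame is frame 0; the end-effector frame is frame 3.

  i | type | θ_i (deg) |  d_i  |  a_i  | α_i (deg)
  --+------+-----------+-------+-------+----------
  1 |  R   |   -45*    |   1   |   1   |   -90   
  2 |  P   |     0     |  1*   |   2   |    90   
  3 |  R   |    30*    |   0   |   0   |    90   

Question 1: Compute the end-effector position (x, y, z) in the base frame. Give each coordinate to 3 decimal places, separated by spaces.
2.828 -1.414 1.000

after link 1: o_1 = (0.7071, -0.7071, 1.0000)
after link 2: o_2 = (2.8284, -1.4142, 1.0000)
after link 3: o_3 = (2.8284, -1.4142, 1.0000)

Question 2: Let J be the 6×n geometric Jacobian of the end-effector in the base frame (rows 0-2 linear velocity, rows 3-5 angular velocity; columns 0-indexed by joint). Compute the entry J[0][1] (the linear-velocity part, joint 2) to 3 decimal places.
0.707

prismatic axis z_1 = (0.7071,0.7071,0.0000)
J_v[:, 1] = z_1; J_ω[:, 1] = (0,0,0)
entry J[0][1] = 0.7071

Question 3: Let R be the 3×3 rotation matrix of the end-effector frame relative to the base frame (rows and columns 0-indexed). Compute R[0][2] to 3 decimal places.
End-effector z-axis (col 2 of R) = (-0.2588,-0.9659,0.0000)
R[0][2] = -0.2588

-0.259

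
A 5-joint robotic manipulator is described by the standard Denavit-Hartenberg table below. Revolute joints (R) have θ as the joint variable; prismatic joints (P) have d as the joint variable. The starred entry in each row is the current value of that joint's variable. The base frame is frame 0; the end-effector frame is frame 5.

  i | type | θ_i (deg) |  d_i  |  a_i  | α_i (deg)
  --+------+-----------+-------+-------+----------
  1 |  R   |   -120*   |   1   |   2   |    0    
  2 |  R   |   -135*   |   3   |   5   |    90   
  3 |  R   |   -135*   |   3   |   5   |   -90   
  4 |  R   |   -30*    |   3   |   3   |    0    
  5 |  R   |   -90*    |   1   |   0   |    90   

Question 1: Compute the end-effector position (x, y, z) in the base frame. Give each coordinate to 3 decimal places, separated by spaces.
2.711 1.805 -4.201

after link 1: o_1 = (-1.0000, -1.7321, 1.0000)
after link 2: o_2 = (-2.2941, 3.0976, 4.0000)
after link 3: o_3 = (1.5187, 0.4590, 0.4645)
after link 4: o_4 = (2.8941, 1.1217, -3.4940)
after link 5: o_5 = (2.7111, 1.8047, -4.2011)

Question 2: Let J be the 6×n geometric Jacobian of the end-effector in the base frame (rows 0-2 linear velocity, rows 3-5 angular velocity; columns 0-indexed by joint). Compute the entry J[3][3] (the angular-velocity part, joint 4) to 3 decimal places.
axis z_3 = (-0.1830,0.6830,-0.7071); lever o_n−o_3 = (1.1923,1.3458,-4.6655)
cross product → J_v[:, 3] = (-2.2350,-1.6970,-1.0607)
J_ω[:, 3] = z_3
entry J[3][3] = -0.1830

-0.183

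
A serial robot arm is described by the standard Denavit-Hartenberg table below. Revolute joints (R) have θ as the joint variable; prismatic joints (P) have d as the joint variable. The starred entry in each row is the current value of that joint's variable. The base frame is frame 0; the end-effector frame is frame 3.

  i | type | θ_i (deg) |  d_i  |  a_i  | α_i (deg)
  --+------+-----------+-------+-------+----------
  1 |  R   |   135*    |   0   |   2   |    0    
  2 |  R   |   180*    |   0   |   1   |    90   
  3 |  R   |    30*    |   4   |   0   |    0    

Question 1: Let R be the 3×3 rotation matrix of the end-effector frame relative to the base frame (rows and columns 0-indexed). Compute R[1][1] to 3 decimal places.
End-effector y-axis (col 1 of R) = (-0.3536,0.3536,0.8660)
R[1][1] = 0.3536

0.354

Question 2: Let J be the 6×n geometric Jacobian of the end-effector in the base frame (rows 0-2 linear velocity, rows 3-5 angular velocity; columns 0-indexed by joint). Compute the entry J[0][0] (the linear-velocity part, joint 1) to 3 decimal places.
axis z_0 = ẑ; lever o_n−o_0 = (-3.5355,-2.1213,0.0000)
cross product → J_v[:, 0] = (2.1213,-3.5355,0.0000)
J_ω[:, 0] = z_0
entry J[0][0] = 2.1213

2.121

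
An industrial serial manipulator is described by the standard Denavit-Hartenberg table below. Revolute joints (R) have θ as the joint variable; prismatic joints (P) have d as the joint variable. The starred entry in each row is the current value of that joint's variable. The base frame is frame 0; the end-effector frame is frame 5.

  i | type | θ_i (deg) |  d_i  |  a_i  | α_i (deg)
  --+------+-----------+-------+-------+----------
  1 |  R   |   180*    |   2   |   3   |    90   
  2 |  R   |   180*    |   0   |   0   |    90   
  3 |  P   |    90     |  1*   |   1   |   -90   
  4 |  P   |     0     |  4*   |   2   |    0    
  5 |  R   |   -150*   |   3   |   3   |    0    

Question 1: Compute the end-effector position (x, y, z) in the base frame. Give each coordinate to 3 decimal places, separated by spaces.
-10.000 0.402 4.500

after link 1: o_1 = (-3.0000, 0.0000, 2.0000)
after link 2: o_2 = (-3.0000, 0.0000, 2.0000)
after link 3: o_3 = (-3.0000, 1.0000, 3.0000)
after link 4: o_4 = (-7.0000, 3.0000, 3.0000)
after link 5: o_5 = (-10.0000, 0.4019, 4.5000)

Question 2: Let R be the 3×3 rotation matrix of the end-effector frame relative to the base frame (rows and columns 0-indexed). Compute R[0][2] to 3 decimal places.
-1.000

End-effector z-axis (col 2 of R) = (-1.0000,0.0000,-0.0000)
R[0][2] = -1.0000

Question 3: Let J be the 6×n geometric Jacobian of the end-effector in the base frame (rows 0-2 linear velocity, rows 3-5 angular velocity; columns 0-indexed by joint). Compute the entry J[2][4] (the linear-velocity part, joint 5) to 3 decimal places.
2.598

axis z_4 = (-1.0000,0.0000,-0.0000); lever o_n−o_4 = (-3.0000,-2.5981,1.5000)
cross product → J_v[:, 4] = (0.0000,1.5000,2.5981)
J_ω[:, 4] = z_4
entry J[2][4] = 2.5981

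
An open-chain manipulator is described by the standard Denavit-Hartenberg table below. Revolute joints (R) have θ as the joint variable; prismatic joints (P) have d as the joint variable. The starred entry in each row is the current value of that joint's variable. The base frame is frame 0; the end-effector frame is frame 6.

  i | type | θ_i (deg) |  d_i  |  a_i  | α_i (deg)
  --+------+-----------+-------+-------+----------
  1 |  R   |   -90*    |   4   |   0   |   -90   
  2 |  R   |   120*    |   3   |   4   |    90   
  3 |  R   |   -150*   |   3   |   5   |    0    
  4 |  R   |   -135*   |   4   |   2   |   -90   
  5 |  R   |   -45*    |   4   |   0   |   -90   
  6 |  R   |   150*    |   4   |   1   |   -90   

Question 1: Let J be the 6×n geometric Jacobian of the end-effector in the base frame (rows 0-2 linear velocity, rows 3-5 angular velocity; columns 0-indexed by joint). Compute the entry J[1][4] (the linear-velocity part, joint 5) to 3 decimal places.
1.474

axis z_4 = (0.2588,-0.4830,0.8365); lever o_n−o_4 = (3.0464,1.5762,4.1515)
cross product → J_v[:, 4] = (-3.3236,1.4739,1.8793)
J_ω[:, 4] = z_4
entry J[1][4] = 1.4739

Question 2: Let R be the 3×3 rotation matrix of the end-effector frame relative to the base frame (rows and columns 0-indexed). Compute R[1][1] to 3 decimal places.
End-effector y-axis (col 1 of R) = (-0.6830,-0.7039,-0.1951)
R[1][1] = -0.7039

-0.704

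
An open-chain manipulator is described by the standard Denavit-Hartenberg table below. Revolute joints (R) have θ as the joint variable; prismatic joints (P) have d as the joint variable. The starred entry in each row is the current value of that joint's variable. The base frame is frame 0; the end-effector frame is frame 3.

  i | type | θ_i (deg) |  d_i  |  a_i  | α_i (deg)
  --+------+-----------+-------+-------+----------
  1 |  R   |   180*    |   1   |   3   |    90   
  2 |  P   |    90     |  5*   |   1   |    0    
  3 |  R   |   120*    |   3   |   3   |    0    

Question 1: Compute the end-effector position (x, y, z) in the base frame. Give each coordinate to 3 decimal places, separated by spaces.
-0.402 8.000 0.500

after link 1: o_1 = (-3.0000, 0.0000, 1.0000)
after link 2: o_2 = (-3.0000, 5.0000, 2.0000)
after link 3: o_3 = (-0.4019, 8.0000, 0.5000)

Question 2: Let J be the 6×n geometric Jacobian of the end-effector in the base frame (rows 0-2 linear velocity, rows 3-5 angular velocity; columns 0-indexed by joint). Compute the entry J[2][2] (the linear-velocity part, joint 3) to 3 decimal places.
axis z_2 = (0.0000,1.0000,0.0000); lever o_n−o_2 = (2.5981,3.0000,-1.5000)
cross product → J_v[:, 2] = (-1.5000,0.0000,-2.5981)
J_ω[:, 2] = z_2
entry J[2][2] = -2.5981

-2.598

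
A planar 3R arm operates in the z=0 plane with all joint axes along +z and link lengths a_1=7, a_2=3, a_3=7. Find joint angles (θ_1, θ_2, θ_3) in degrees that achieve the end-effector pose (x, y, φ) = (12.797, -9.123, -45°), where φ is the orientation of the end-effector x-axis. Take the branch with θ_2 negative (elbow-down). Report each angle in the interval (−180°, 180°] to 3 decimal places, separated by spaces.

-11.007 -60.007 26.014

wrist centre = target − a_3·(cos φ, sin φ) = (7.8473, -4.1733)
cos θ_2 = (78.9954−7²−3²)/(2·7·3) = 0.4999; θ_2 = -60.0072° (elbow-down)
β = atan2(-4.1733,7.8473) = -28.0045°; ψ = atan2(-2.5983,8.4997) = -16.9979°
θ_1 = β − ψ = -11.0066°
θ_3 = φ − θ_1 − θ_2 = 26.0139° (wrapped to (-180°,180°])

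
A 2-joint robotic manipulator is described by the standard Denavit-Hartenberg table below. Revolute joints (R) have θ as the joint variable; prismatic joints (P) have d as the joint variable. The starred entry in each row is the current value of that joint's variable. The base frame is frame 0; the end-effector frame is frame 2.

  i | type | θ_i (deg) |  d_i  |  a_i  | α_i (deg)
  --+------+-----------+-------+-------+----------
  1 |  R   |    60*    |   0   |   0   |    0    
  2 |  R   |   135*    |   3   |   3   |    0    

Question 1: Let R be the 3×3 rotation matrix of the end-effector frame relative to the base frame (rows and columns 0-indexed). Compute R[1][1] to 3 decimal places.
End-effector y-axis (col 1 of R) = (0.2588,-0.9659,0.0000)
R[1][1] = -0.9659

-0.966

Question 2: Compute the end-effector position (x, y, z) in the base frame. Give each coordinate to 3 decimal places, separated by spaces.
after link 1: o_1 = (0.0000, 0.0000, 0.0000)
after link 2: o_2 = (-2.8978, -0.7765, 3.0000)

-2.898 -0.776 3.000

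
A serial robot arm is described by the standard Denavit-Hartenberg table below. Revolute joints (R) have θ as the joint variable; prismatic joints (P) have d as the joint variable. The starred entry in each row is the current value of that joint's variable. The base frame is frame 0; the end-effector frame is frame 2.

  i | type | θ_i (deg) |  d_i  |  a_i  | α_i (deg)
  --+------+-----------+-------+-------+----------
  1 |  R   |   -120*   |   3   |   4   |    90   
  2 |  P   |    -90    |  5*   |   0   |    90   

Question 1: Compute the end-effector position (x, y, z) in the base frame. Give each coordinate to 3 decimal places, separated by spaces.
after link 1: o_1 = (-2.0000, -3.4641, 3.0000)
after link 2: o_2 = (-6.3301, -0.9641, 3.0000)

-6.330 -0.964 3.000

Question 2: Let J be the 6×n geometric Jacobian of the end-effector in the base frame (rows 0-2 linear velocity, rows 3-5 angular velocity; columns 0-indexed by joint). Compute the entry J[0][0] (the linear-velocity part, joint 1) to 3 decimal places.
0.964

axis z_0 = ẑ; lever o_n−o_0 = (-6.3301,-0.9641,3.0000)
cross product → J_v[:, 0] = (0.9641,-6.3301,0.0000)
J_ω[:, 0] = z_0
entry J[0][0] = 0.9641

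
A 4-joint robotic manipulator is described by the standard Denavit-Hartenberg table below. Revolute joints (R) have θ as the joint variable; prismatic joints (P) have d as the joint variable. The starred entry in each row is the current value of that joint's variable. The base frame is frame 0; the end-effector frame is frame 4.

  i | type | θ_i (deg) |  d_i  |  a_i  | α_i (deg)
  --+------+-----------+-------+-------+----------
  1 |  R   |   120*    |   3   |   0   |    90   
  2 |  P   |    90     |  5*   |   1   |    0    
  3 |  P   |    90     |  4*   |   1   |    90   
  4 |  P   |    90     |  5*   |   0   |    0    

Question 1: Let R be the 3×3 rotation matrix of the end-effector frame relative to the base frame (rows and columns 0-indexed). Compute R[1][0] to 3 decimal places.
0.500

End-effector x-axis (col 0 of R) = (0.8660,0.5000,0.0000)
R[1][0] = 0.5000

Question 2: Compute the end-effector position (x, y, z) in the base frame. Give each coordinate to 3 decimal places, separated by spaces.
after link 1: o_1 = (0.0000, 0.0000, 3.0000)
after link 2: o_2 = (4.3301, 2.5000, 4.0000)
after link 3: o_3 = (8.2942, 3.6340, 4.0000)
after link 4: o_4 = (8.2942, 3.6340, 9.0000)

8.294 3.634 9.000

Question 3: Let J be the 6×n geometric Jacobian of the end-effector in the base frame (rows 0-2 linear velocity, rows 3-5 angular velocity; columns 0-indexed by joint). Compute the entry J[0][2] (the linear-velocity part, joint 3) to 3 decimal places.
prismatic axis z_2 = (0.8660,0.5000,0.0000)
J_v[:, 2] = z_2; J_ω[:, 2] = (0,0,0)
entry J[0][2] = 0.8660

0.866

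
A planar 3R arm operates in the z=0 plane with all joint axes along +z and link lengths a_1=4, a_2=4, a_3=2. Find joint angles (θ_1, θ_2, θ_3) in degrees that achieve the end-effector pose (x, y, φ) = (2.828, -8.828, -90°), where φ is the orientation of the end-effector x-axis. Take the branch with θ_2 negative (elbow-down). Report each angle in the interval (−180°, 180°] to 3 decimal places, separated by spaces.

-44.991 -45.021 0.012

wrist centre = target − a_3·(cos φ, sin φ) = (2.8280, -6.8280)
cos θ_2 = (54.6192−4²−4²)/(2·4·4) = 0.7068; θ_2 = -45.0209° (elbow-down)
β = atan2(-6.8280,2.8280) = -67.5018°; ψ = atan2(-2.8295,6.8274) = -22.5104°
θ_1 = β − ψ = -44.9914°
θ_3 = φ − θ_1 − θ_2 = 0.0122° (wrapped to (-180°,180°])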